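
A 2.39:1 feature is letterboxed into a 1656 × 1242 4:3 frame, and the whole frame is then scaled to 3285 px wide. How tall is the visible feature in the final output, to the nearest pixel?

1374 px

In the 1656×1242 frame the feature fills the width: height = 1656 / 2.390 ≈ 692.89 px.
Resizing to 3285 px wide multiplies everything by 1.9837: 692.89 → 1374.48 px.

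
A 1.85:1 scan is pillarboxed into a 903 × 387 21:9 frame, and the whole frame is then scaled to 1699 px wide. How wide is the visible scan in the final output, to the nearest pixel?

1347 px

At 903×387 the scan is height-limited, so width = 387 × 1.850 ≈ 715.95 px.
Scaling 903 → 1699 is ×1.8815, so the width becomes 715.95 × 1.8815 ≈ 1347.06 px.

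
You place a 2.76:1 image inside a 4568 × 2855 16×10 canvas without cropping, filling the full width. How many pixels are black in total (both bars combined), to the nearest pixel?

5481269 pixels

That makes the image 1655.0725 px tall (4568 / 2.760).
Black = 2855 − 1655.0725 = 1199.9275 px.
That's 1199.9275 × 4568 ≈ 5481269 black pixels.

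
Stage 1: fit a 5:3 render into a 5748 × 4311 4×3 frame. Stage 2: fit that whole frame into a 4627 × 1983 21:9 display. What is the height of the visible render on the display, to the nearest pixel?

1586 px

5:3 in 5748×4311: fills the width, so the render is 5748.00 × 3448.80.
Second fit — the 4×3 canvas into 4627×1983 spans the height: 2644.00 × 1983.00 (×0.4600 from 5748×4311).
So the render's height is 3448.80 × 0.4600 ≈ 1586.40.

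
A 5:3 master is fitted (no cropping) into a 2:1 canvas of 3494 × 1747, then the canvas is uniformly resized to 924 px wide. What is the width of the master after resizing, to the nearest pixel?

770 px

In the 3494×1747 frame the master fills the height: width = 1747 × 5/3 ≈ 2911.67 px.
The frame scales by 924/3494 = 0.2645; 2911.67 × 0.2645 ≈ 770.00 px.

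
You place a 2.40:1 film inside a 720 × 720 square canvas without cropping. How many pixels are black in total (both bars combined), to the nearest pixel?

302400 pixels

2.40:1 (2.400) > square (1.000), so the film fills the width.
That makes the image 300.0000 px tall (720 / 2.400).
Black = 720 − 300.0000 = 420.0000 px.
That's 420.0000 × 720 ≈ 302400 black pixels.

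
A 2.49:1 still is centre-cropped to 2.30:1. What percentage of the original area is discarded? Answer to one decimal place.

7.6%

The height stays; only width is cut (since 2.30:1 is narrower than 2.49:1).
Fraction kept = (2.300)/(2.490) ≈ 92.37%, so 7.63% is lost.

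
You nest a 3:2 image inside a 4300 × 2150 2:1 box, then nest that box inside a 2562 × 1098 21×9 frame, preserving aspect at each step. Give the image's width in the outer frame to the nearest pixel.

Inside the 4300×2150 canvas the image is height-limited at 3225.00 × 2150.00.
Second fit — the 2:1 canvas into 2562×1098 spans the height: 2196.00 × 1098.00 (×0.5107 from 4300×2150).
So the image's width is 3225.00 × 0.5107 ≈ 1647.00.

1647 px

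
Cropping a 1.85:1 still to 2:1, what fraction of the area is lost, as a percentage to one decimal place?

7.5%

Going from 1.85:1 to 2:1 means cutting height while keeping width.
(1.850)/(2.000) ≈ 0.925 of the area survives, leaving 7.50% discarded.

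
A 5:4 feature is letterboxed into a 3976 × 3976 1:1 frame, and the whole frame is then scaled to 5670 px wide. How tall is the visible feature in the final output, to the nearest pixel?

4536 px

At 3976×3976 the feature is width-limited, so height = 3976 × 4/5 ≈ 3180.80 px.
Resizing to 5670 px wide multiplies everything by 1.4261: 3180.80 → 4536.00 px.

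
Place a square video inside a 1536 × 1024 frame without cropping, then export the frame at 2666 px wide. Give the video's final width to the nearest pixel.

1777 px

In the 1536×1024 frame the video fills the height: width = 1024 × 1/1 ≈ 1024.00 px.
Scaling 1536 → 2666 is ×1.7357, so the width becomes 1024.00 × 1.7357 ≈ 1777.33 px.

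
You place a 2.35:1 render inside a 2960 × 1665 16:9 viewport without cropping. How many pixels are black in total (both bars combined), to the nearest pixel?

1200060 pixels

2.35:1 is wider than 16:9, so it spans the full width.
The render is 2960 / 2.350 ≈ 1259.5745 px tall.
Black = 1665 − 1259.5745 = 405.4255 px.
Bar area = 405.4255 × 2960 ≈ 1200060 px.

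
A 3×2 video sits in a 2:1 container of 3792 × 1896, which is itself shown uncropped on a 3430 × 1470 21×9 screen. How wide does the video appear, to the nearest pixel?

First fit — 3×2 into 3792×1896 spans the height: 2844.00 × 1896.00.
The 2:1 canvas is height-limited in 3430×1470, giving 2940.00 × 1470.00; scale factor 0.7753.
Applying the same ×0.7753: 2844.00 → 2205.00.

2205 px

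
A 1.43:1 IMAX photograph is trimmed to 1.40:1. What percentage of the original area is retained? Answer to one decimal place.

1.40:1 is narrower than 1.43:1 IMAX, so the crop keeps the full height and trims the width.
(1.400)/(1.430) ≈ 0.979 of the area survives.

97.9%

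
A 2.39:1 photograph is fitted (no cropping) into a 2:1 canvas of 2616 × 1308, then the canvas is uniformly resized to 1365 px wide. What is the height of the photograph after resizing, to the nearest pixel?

Fitted into 2616×1308, the photograph spans the width; its height is 2616 / 2.390 ≈ 1094.56 px.
The frame scales by 1365/2616 = 0.5218; 1094.56 × 0.5218 ≈ 571.13 px.

571 px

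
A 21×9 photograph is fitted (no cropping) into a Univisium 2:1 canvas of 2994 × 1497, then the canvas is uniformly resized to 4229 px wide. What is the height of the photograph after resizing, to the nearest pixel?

1812 px

In the 2994×1497 frame the photograph fills the width: height = 2994 × 9/21 ≈ 1283.14 px.
Scaling 2994 → 4229 is ×1.4125, so the height becomes 1283.14 × 1.4125 ≈ 1812.43 px.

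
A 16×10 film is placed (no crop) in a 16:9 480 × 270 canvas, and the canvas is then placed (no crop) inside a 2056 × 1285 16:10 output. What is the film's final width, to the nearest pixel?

1850 px

16×10 in 480×270: fills the height, so the film is 432.00 × 270.00.
The 16:9 canvas is width-limited in 2056×1285, giving 2056.00 × 1156.50; scale factor 4.2833.
So the film's width is 432.00 × 4.2833 ≈ 1850.40.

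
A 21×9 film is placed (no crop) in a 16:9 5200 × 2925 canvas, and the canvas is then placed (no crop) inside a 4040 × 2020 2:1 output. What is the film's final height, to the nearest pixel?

1539 px

Inside the 5200×2925 canvas the film is width-limited at 5200.00 × 2228.57.
Second fit — the 16:9 canvas into 4040×2020 spans the height: 3591.11 × 2020.00 (×0.6906 from 5200×2925).
Applying the same ×0.6906: 2228.57 → 1539.05.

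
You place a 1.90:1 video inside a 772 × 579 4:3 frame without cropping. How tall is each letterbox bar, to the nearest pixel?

Since 1.900 > 1.333, the video is width-limited.
That makes the image 406.32 px tall (772 / 1.900).
579 − 406.32 = 172.68 px of bars (86.34 each).

86 px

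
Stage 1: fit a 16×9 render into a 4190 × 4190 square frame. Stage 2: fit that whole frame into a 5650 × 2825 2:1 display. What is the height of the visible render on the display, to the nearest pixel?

First fit — 16×9 into 4190×4190 spans the width: 4190.00 × 2356.88.
The square canvas is height-limited in 5650×2825, giving 2825.00 × 2825.00; scale factor 0.6742.
So the render's height is 2356.88 × 0.6742 ≈ 1589.06.

1589 px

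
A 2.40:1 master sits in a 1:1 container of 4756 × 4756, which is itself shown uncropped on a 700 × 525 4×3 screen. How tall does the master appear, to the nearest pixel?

Inside the 4756×4756 canvas the master is width-limited at 4756.00 × 1981.67.
Second fit — the 1:1 canvas into 700×525 spans the height: 525.00 × 525.00 (×0.1104 from 4756×4756).
Applying the same ×0.1104: 1981.67 → 218.75.

219 px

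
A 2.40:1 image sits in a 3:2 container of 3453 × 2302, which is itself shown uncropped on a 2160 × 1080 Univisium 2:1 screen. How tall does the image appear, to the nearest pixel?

2.40:1 in 3453×2302: fills the width, so the image is 3453.00 × 1438.75.
Second fit — the 3:2 canvas into 2160×1080 spans the height: 1620.00 × 1080.00 (×0.4692 from 3453×2302).
The image scales with it: height 1438.75 × 0.4692 ≈ 675.00.

675 px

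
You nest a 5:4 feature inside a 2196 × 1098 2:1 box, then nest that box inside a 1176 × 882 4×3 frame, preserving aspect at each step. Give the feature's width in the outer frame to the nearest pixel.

First fit — 5:4 into 2196×1098 spans the height: 1372.50 × 1098.00.
2:1 in 1176×882: fills the width, so the intermediate becomes 1176.00 × 588.00 — a scale of ×0.5355.
The feature scales with it: width 1372.50 × 0.5355 ≈ 735.00.

735 px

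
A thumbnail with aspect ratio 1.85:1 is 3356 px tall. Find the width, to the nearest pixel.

6209 px

Width = 3356 × 1.850 = 6208.60.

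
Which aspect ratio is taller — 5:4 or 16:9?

5:4 = 1.25 and 16:9 = 1.778; 1.778 > 1.25. The smaller width-to-height ratio is the taller frame.

5:4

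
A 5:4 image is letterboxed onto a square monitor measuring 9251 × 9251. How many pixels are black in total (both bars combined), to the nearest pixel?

17116200 pixels

5:4 (1.250) > square (1.000), so the image fills the width.
The image is 9251 × 4/5 ≈ 7400.8000 px tall.
9251 − 7400.8000 = 1850.2000 px of bars.
Across the 9251-px span: 1850.2000 × 9251 ≈ 17116200 px.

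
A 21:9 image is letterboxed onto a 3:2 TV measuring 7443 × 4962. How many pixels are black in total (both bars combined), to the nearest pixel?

13190059 pixels

Since 2.333 > 1.500, the image is width-limited.
The image is 7443 × 9/21 ≈ 3189.8571 px tall.
Black = 4962 − 3189.8571 = 1772.1429 px.
That's 1772.1429 × 7443 ≈ 13190059 black pixels.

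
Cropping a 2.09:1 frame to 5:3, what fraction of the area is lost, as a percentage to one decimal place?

20.3%

Going from 2.09:1 to 5:3 means cutting width while keeping height.
(1.667)/(2.090) ≈ 0.797 of the area survives, leaving 20.26% discarded.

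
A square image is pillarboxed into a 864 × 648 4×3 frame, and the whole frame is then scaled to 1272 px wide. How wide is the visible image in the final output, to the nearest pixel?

954 px

Fitted into 864×648, the image spans the height; its width is 648 × 1/1 ≈ 648.00 px.
The frame scales by 1272/864 = 1.4722; 648.00 × 1.4722 ≈ 954.00 px.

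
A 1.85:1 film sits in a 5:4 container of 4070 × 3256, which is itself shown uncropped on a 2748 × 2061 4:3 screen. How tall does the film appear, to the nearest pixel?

1.85:1 in 4070×3256: fills the width, so the film is 4070.00 × 2200.00.
5:4 in 2748×2061: fills the height, so the intermediate becomes 2576.25 × 2061.00 — a scale of ×0.6330.
The film scales with it: height 2200.00 × 0.6330 ≈ 1392.57.

1393 px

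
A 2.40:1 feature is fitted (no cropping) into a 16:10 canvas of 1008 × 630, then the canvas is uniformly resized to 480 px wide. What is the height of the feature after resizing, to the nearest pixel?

200 px

At 1008×630 the feature is width-limited, so height = 1008 / 2.400 ≈ 420.00 px.
Resizing to 480 px wide multiplies everything by 0.4762: 420.00 → 200.00 px.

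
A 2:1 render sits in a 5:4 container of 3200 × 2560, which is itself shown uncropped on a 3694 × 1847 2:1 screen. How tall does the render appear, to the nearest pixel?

First fit — 2:1 into 3200×2560 spans the width: 3200.00 × 1600.00.
5:4 in 3694×1847: fills the height, so the intermediate becomes 2308.75 × 1847.00 — a scale of ×0.7215.
So the render's height is 1600.00 × 0.7215 ≈ 1154.38.

1154 px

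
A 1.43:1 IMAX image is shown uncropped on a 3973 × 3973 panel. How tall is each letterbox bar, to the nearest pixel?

1.43:1 IMAX (1.430) > 1:1 (1.000), so the image fills the width.
That makes the image 2778.32 px tall (3973 / 1.430).
Leftover height: 3973 − 2778.32 = 1194.68 px → 597.34 each side.

597 px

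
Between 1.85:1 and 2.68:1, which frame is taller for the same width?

1.85 and 2.68; 2.68 > 1.85. The smaller width-to-height ratio is the taller frame.

1.85:1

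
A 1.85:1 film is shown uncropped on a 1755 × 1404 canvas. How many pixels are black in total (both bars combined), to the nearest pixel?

799142 pixels

Since 1.850 > 1.250, the film is width-limited.
Content height = 1755 / 1.850 ≈ 948.6486 px.
1404 − 948.6486 = 455.3514 px of bars.
Bar area = 455.3514 × 1755 ≈ 799142 px.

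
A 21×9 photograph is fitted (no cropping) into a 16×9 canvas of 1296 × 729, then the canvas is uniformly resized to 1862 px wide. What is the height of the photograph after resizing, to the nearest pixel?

798 px

Fitted into 1296×729, the photograph spans the width; its height is 1296 × 9/21 ≈ 555.43 px.
Resizing to 1862 px wide multiplies everything by 1.4367: 555.43 → 798.00 px.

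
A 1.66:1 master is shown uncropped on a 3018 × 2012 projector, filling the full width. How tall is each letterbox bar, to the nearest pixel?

97 px

Content height = 3018 / 1.660 ≈ 1818.07 px.
2012 − 1818.07 = 193.93 px of bars (96.96 each).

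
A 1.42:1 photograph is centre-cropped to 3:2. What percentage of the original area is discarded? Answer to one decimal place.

Going from 1.42:1 to 3:2 means cutting height while keeping width.
(1.420)/(1.500) ≈ 0.947 of the area survives, leaving 5.33% discarded.

5.3%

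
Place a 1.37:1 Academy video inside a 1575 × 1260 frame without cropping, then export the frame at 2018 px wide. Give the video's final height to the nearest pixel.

At 1575×1260 the video is width-limited, so height = 1575 / 1.370 ≈ 1149.64 px.
The frame scales by 2018/1575 = 1.2813; 1149.64 × 1.2813 ≈ 1472.99 px.

1473 px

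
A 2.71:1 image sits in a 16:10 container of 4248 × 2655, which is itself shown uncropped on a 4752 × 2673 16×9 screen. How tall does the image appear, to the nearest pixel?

2.71:1 in 4248×2655: fills the width, so the image is 4248.00 × 1567.53.
The 16:10 canvas is height-limited in 4752×2673, giving 4276.80 × 2673.00; scale factor 1.0068.
So the image's height is 1567.53 × 1.0068 ≈ 1578.15.

1578 px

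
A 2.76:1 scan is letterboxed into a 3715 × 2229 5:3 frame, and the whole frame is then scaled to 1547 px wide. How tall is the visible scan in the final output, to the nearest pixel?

561 px

In the 3715×2229 frame the scan fills the width: height = 3715 / 2.760 ≈ 1346.01 px.
Resizing to 1547 px wide multiplies everything by 0.4164: 1346.01 → 560.51 px.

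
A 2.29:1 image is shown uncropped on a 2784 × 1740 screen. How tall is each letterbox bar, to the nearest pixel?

262 px

2.29:1 is wider than 16:10, so it spans the full width.
The image is 2784 / 2.290 ≈ 1215.72 px tall.
Leftover height: 1740 − 1215.72 = 524.28 px → 262.14 each side.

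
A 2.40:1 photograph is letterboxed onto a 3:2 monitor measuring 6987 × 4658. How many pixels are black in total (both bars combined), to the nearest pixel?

12204542 pixels

2.40:1 (2.400) > 3:2 (1.500), so the photograph fills the width.
That makes the image 2911.2500 px tall (6987 / 2.400).
4658 − 2911.2500 = 1746.7500 px of bars.
Across the 6987-px span: 1746.7500 × 6987 ≈ 12204542 px.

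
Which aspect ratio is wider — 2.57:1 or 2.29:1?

2.57 and 2.29; 2.57 > 2.29.

2.57:1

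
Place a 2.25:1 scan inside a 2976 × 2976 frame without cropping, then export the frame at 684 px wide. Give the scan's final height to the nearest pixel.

At 2976×2976 the scan is width-limited, so height = 2976 / 2.250 ≈ 1322.67 px.
Scaling 2976 → 684 is ×0.2298, so the height becomes 1322.67 × 0.2298 ≈ 304.00 px.

304 px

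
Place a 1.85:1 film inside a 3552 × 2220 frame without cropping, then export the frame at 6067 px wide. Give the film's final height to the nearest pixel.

Fitted into 3552×2220, the film spans the width; its height is 3552 / 1.850 ≈ 1920.00 px.
The frame scales by 6067/3552 = 1.7081; 1920.00 × 1.7081 ≈ 3279.46 px.

3279 px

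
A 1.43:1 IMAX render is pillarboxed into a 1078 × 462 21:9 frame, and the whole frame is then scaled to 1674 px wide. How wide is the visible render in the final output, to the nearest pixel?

In the 1078×462 frame the render fills the height: width = 462 × 1.430 ≈ 660.66 px.
Scaling 1078 → 1674 is ×1.5529, so the width becomes 660.66 × 1.5529 ≈ 1025.92 px.

1026 px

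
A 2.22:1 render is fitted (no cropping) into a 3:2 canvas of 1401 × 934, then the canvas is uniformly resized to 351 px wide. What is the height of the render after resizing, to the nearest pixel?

In the 1401×934 frame the render fills the width: height = 1401 / 2.220 ≈ 631.08 px.
The frame scales by 351/1401 = 0.2505; 631.08 × 0.2505 ≈ 158.11 px.

158 px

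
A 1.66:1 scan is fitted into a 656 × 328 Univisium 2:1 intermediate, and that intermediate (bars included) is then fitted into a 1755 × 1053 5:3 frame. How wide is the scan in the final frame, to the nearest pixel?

1457 px

First fit — 1.66:1 into 656×328 spans the height: 544.48 × 328.00.
Second fit — the Univisium 2:1 canvas into 1755×1053 spans the width: 1755.00 × 877.50 (×2.6753 from 656×328).
Applying the same ×2.6753: 544.48 → 1456.65.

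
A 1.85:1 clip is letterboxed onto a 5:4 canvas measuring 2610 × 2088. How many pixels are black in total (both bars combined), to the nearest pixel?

1767464 pixels

1.85:1 is wider than 5:4, so it spans the full width.
That makes the image 1410.8108 px tall (2610 / 1.850).
Leftover height: 2088 − 1410.8108 = 677.1892 px.
Across the 2610-px span: 677.1892 × 2610 ≈ 1767464 px.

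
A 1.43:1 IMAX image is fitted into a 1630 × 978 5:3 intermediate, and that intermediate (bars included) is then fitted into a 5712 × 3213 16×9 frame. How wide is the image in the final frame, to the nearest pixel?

4595 px

1.43:1 IMAX in 1630×978: fills the height, so the image is 1398.54 × 978.00.
Second fit — the 5:3 canvas into 5712×3213 spans the height: 5355.00 × 3213.00 (×3.2853 from 1630×978).
So the image's width is 1398.54 × 3.2853 ≈ 4594.59.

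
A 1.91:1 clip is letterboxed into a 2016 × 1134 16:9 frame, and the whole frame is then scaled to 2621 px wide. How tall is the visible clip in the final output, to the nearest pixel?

1372 px

In the 2016×1134 frame the clip fills the width: height = 2016 / 1.910 ≈ 1055.50 px.
The frame scales by 2621/2016 = 1.3001; 1055.50 × 1.3001 ≈ 1372.25 px.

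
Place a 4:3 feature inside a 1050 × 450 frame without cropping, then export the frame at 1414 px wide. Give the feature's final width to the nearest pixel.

In the 1050×450 frame the feature fills the height: width = 450 × 4/3 ≈ 600.00 px.
Scaling 1050 → 1414 is ×1.3467, so the width becomes 600.00 × 1.3467 ≈ 808.00 px.

808 px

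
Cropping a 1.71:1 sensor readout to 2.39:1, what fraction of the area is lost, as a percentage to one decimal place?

28.5%

Going from 1.71:1 to 2.39:1 means cutting height while keeping width.
Fraction kept = (1.710)/(2.390) ≈ 71.55%, so 28.45% is lost.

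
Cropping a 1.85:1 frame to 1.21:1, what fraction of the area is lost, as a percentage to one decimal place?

Going from 1.85:1 to 1.21:1 means cutting width while keeping height.
Fraction kept = (1.210)/(1.850) ≈ 65.41%, so 34.59% is lost.

34.6%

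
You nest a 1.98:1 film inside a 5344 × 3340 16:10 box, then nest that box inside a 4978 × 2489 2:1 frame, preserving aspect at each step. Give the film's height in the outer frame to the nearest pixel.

1.98:1 in 5344×3340: fills the width, so the film is 5344.00 × 2698.99.
Second fit — the 16:10 canvas into 4978×2489 spans the height: 3982.40 × 2489.00 (×0.7452 from 5344×3340).
Applying the same ×0.7452: 2698.99 → 2011.31.

2011 px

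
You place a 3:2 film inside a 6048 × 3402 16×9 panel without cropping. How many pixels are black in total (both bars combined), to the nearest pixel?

3214890 pixels

3:2 (1.500) < 16×9 (1.778), so the film fills the height.
Content width = 3402 × 3/2 ≈ 5103.0000 px.
6048 − 5103.0000 = 945.0000 px of bars.
Bar area = 945.0000 × 3402 ≈ 3214890 px.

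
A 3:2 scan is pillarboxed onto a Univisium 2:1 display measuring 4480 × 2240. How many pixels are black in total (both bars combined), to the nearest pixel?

2508800 pixels

Since 1.500 < 2.000, the scan is height-limited.
That makes the image 3360.0000 px wide (2240 × 3/2).
4480 − 3360.0000 = 1120.0000 px of bars.
That's 1120.0000 × 2240 ≈ 2508800 black pixels.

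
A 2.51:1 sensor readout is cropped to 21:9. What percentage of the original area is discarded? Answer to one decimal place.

The height stays; only width is cut (since 21:9 is narrower than 2.51:1).
Fraction kept = (2.333)/(2.510) ≈ 92.96%, so 7.04% is lost.

7.0%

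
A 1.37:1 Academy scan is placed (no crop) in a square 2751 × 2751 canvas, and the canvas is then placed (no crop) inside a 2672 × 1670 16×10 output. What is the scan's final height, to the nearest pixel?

1219 px

1.37:1 Academy in 2751×2751: fills the width, so the scan is 2751.00 × 2008.03.
Second fit — the square canvas into 2672×1670 spans the height: 1670.00 × 1670.00 (×0.6071 from 2751×2751).
Applying the same ×0.6071: 2008.03 → 1218.98.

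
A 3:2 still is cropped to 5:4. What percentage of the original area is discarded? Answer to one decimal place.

16.7%

The height stays; only width is cut (since 5:4 is narrower than 3:2).
(1.250)/(1.500) ≈ 0.833 of the area survives, leaving 16.67% discarded.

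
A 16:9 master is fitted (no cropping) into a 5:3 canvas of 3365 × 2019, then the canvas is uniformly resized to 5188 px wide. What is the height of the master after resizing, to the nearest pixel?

2918 px

At 3365×2019 the master is width-limited, so height = 3365 × 9/16 ≈ 1892.81 px.
Scaling 3365 → 5188 is ×1.5418, so the height becomes 1892.81 × 1.5418 ≈ 2918.25 px.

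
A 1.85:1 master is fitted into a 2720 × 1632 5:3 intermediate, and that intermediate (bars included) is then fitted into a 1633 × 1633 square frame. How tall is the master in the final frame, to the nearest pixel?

First fit — 1.85:1 into 2720×1632 spans the width: 2720.00 × 1470.27.
The 5:3 canvas is width-limited in 1633×1633, giving 1633.00 × 979.80; scale factor 0.6004.
Applying the same ×0.6004: 1470.27 → 882.70.

883 px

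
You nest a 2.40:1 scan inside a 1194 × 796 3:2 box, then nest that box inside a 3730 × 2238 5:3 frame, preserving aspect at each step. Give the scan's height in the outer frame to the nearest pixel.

1399 px

First fit — 2.40:1 into 1194×796 spans the width: 1194.00 × 497.50.
The 3:2 canvas is height-limited in 3730×2238, giving 3357.00 × 2238.00; scale factor 2.8116.
So the scan's height is 497.50 × 2.8116 ≈ 1398.75.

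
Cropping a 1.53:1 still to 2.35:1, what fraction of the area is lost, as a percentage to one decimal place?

The width stays; only height is cut (since 2.35:1 is wider than 1.53:1).
(1.530)/(2.350) ≈ 0.651 of the area survives, leaving 34.89% discarded.

34.9%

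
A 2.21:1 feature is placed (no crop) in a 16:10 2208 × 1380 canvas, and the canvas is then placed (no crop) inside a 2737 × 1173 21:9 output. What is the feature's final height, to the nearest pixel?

849 px

First fit — 2.21:1 into 2208×1380 spans the width: 2208.00 × 999.10.
16:10 in 2737×1173: fills the height, so the intermediate becomes 1876.80 × 1173.00 — a scale of ×0.8500.
The feature scales with it: height 999.10 × 0.8500 ≈ 849.23.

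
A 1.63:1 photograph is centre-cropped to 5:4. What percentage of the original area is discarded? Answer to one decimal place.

23.3%

5:4 is narrower than 1.63:1, so the crop keeps the full height and trims the width.
Fraction kept = (1.250)/(1.630) ≈ 76.69%, so 23.31% is lost.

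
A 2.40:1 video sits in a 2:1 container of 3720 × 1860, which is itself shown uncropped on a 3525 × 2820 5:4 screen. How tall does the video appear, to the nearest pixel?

1469 px

2.40:1 in 3720×1860: fills the width, so the video is 3720.00 × 1550.00.
The 2:1 canvas is width-limited in 3525×2820, giving 3525.00 × 1762.50; scale factor 0.9476.
So the video's height is 1550.00 × 0.9476 ≈ 1468.75.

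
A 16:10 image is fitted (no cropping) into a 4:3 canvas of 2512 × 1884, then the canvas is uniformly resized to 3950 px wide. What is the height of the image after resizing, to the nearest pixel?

2469 px

At 2512×1884 the image is width-limited, so height = 2512 × 10/16 ≈ 1570.00 px.
The frame scales by 3950/2512 = 1.5725; 1570.00 × 1.5725 ≈ 2468.75 px.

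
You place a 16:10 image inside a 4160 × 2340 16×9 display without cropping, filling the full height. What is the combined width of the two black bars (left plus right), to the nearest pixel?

That makes the image 3744.00 px wide (2340 × 16/10).
Leftover width: 4160 − 3744.00 = 416.00 px.

416 px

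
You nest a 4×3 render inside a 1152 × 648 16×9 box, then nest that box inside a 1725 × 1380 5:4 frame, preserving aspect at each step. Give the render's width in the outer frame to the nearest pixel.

Inside the 1152×648 canvas the render is height-limited at 864.00 × 648.00.
Second fit — the 16×9 canvas into 1725×1380 spans the width: 1725.00 × 970.31 (×1.4974 from 1152×648).
Applying the same ×1.4974: 864.00 → 1293.75.

1294 px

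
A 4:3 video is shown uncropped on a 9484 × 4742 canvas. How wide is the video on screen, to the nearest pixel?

4:3 (1.333) < 2:1 (2.000), so the video fills the height.
The video is 4742 × 4/3 ≈ 6322.67 px wide.

6323 px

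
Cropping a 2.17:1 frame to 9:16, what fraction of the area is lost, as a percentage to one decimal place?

74.1%

The height stays; only width is cut (since 9:16 is narrower than 2.17:1).
Fraction kept = (0.562)/(2.170) ≈ 25.92%, so 74.08% is lost.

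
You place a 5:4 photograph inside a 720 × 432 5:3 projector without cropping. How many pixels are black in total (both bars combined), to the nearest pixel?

77760 pixels

Since 1.250 < 1.667, the photograph is height-limited.
The photograph is 432 × 5/4 ≈ 540.0000 px wide.
Leftover width: 720 − 540.0000 = 180.0000 px.
Across the 432-px span: 180.0000 × 432 ≈ 77760 px.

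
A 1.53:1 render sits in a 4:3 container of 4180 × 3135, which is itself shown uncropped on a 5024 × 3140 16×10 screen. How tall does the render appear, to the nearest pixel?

First fit — 1.53:1 into 4180×3135 spans the width: 4180.00 × 2732.03.
4:3 in 5024×3140: fills the height, so the intermediate becomes 4186.67 × 3140.00 — a scale of ×1.0016.
The render scales with it: height 2732.03 × 1.0016 ≈ 2736.38.

2736 px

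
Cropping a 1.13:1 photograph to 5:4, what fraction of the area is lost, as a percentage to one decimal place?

9.6%

5:4 is wider than 1.13:1, so the crop keeps the full width and trims the height.
Fraction kept = (1.130)/(1.250) ≈ 90.40%, so 9.60% is lost.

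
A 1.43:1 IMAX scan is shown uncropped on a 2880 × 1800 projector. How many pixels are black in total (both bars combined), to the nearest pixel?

550800 pixels

1.43:1 IMAX (1.430) < 16:10 (1.600), so the scan fills the height.
That makes the image 2574.0000 px wide (1800 × 1.430).
Black = 2880 − 2574.0000 = 306.0000 px.
That's 306.0000 × 1800 ≈ 550800 black pixels.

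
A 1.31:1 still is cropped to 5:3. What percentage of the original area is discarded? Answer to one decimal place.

21.4%

5:3 is wider than 1.31:1, so the crop keeps the full width and trims the height.
Fraction kept = (1.310)/(1.667) ≈ 78.60%, so 21.40% is lost.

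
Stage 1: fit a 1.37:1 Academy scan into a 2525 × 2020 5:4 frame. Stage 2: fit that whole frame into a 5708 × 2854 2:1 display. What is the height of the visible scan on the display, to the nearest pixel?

2604 px

First fit — 1.37:1 Academy into 2525×2020 spans the width: 2525.00 × 1843.07.
Second fit — the 5:4 canvas into 5708×2854 spans the height: 3567.50 × 2854.00 (×1.4129 from 2525×2020).
So the scan's height is 1843.07 × 1.4129 ≈ 2604.01.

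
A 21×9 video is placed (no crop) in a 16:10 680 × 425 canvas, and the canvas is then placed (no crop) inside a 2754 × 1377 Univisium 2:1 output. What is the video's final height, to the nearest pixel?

944 px

21×9 in 680×425: fills the width, so the video is 680.00 × 291.43.
16:10 in 2754×1377: fills the height, so the intermediate becomes 2203.20 × 1377.00 — a scale of ×3.2400.
So the video's height is 291.43 × 3.2400 ≈ 944.23.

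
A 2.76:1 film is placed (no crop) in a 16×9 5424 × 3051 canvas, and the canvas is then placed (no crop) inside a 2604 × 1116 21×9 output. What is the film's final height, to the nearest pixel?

First fit — 2.76:1 into 5424×3051 spans the width: 5424.00 × 1965.22.
Second fit — the 16×9 canvas into 2604×1116 spans the height: 1984.00 × 1116.00 (×0.3658 from 5424×3051).
So the film's height is 1965.22 × 0.3658 ≈ 718.84.

719 px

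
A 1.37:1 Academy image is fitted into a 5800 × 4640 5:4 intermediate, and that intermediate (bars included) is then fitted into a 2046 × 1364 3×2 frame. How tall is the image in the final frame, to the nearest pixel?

1245 px

Inside the 5800×4640 canvas the image is width-limited at 5800.00 × 4233.58.
5:4 in 2046×1364: fills the height, so the intermediate becomes 1705.00 × 1364.00 — a scale of ×0.2940.
The image scales with it: height 4233.58 × 0.2940 ≈ 1244.53.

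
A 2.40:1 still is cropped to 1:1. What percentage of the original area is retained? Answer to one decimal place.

41.7%

Going from 2.40:1 to 1:1 means cutting width while keeping height.
(1.000)/(2.400) ≈ 0.417 of the area survives.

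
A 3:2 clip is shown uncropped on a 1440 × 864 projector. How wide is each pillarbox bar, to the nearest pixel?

72 px

3:2 is narrower than 5:3, so it spans the full height.
Content width = 864 × 3/2 ≈ 1296.00 px.
Leftover width: 1440 − 1296.00 = 144.00 px → 72.00 each side.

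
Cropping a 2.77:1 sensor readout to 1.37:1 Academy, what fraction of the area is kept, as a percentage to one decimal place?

49.5%

Going from 2.77:1 to 1.37:1 Academy means cutting width while keeping height.
Fraction kept = (1.370)/(2.770) ≈ 49.46%.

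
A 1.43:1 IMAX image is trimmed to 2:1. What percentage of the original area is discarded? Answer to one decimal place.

The width stays; only height is cut (since 2:1 is wider than 1.43:1 IMAX).
Fraction kept = (1.430)/(2.000) ≈ 71.50%, so 28.50% is lost.

28.5%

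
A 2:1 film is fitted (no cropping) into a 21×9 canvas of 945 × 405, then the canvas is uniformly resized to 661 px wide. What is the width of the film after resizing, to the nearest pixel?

In the 945×405 frame the film fills the height: width = 405 × 2/1 ≈ 810.00 px.
The frame scales by 661/945 = 0.6995; 810.00 × 0.6995 ≈ 566.57 px.

567 px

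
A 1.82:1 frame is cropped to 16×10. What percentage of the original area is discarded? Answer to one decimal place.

The height stays; only width is cut (since 16×10 is narrower than 1.82:1).
(1.600)/(1.820) ≈ 0.879 of the area survives, leaving 12.09% discarded.

12.1%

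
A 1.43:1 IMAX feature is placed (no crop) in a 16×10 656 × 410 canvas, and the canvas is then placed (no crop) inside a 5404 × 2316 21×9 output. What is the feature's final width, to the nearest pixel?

1.43:1 IMAX in 656×410: fills the height, so the feature is 586.30 × 410.00.
16×10 in 5404×2316: fills the height, so the intermediate becomes 3705.60 × 2316.00 — a scale of ×5.6488.
So the feature's width is 586.30 × 5.6488 ≈ 3311.88.

3312 px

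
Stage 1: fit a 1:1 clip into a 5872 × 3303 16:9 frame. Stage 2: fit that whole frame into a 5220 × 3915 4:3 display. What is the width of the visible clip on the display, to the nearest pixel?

Inside the 5872×3303 canvas the clip is height-limited at 3303.00 × 3303.00.
16:9 in 5220×3915: fills the width, so the intermediate becomes 5220.00 × 2936.25 — a scale of ×0.8890.
The clip scales with it: width 3303.00 × 0.8890 ≈ 2936.25.

2936 px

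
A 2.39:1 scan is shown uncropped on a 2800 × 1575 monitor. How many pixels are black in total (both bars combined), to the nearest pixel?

2.39:1 is wider than 16×9, so it spans the full width.
The scan is 2800 / 2.390 ≈ 1171.5481 px tall.
Leftover height: 1575 − 1171.5481 = 403.4519 px.
Bar area = 403.4519 × 2800 ≈ 1129665 px.

1129665 pixels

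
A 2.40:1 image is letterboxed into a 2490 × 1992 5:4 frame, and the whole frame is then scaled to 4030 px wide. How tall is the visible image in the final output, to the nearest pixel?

In the 2490×1992 frame the image fills the width: height = 2490 / 2.400 ≈ 1037.50 px.
Scaling 2490 → 4030 is ×1.6185, so the height becomes 1037.50 × 1.6185 ≈ 1679.17 px.

1679 px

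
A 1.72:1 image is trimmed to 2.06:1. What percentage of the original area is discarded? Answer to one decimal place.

The width stays; only height is cut (since 2.06:1 is wider than 1.72:1).
Area ratio = (1.720)/(2.060) = 83.50%; the remaining 16.50% is cropped out.

16.5%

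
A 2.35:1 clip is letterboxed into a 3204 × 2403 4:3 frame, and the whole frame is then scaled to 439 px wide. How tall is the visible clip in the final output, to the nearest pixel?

Fitted into 3204×2403, the clip spans the width; its height is 3204 / 2.350 ≈ 1363.40 px.
Scaling 3204 → 439 is ×0.1370, so the height becomes 1363.40 × 0.1370 ≈ 186.81 px.

187 px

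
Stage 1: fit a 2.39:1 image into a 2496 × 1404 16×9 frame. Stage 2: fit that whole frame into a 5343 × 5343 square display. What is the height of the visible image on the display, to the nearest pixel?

2.39:1 in 2496×1404: fills the width, so the image is 2496.00 × 1044.35.
Second fit — the 16×9 canvas into 5343×5343 spans the width: 5343.00 × 3005.44 (×2.1406 from 2496×1404).
The image scales with it: height 1044.35 × 2.1406 ≈ 2235.56.

2236 px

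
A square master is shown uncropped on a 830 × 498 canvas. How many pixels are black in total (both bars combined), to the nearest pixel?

square is narrower than 5:3, so it spans the full height.
Content width = 498 × 1/1 ≈ 498.0000 px.
Black = 830 − 498.0000 = 332.0000 px.
Bar area = 332.0000 × 498 ≈ 165336 px.

165336 pixels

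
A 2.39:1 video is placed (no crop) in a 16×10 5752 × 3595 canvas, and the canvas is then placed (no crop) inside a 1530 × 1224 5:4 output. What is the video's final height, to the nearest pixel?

640 px

Inside the 5752×3595 canvas the video is width-limited at 5752.00 × 2406.69.
16×10 in 1530×1224: fills the width, so the intermediate becomes 1530.00 × 956.25 — a scale of ×0.2660.
So the video's height is 2406.69 × 0.2660 ≈ 640.17.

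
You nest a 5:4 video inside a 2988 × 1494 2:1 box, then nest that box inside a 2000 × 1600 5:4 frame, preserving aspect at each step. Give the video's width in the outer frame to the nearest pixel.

1250 px

Inside the 2988×1494 canvas the video is height-limited at 1867.50 × 1494.00.
The 2:1 canvas is width-limited in 2000×1600, giving 2000.00 × 1000.00; scale factor 0.6693.
So the video's width is 1867.50 × 0.6693 ≈ 1250.00.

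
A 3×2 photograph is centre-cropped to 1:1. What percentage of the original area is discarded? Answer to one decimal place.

33.3%

The height stays; only width is cut (since 1:1 is narrower than 3×2).
Area ratio = (1.000)/(1.500) = 66.67%; the remaining 33.33% is cropped out.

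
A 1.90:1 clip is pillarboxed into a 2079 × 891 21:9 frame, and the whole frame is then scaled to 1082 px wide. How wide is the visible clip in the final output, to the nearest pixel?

At 2079×891 the clip is height-limited, so width = 891 × 1.900 ≈ 1692.90 px.
The frame scales by 1082/2079 = 0.5204; 1692.90 × 0.5204 ≈ 881.06 px.

881 px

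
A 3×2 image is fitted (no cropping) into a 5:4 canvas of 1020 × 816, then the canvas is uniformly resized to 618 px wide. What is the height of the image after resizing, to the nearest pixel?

412 px

In the 1020×816 frame the image fills the width: height = 1020 × 2/3 ≈ 680.00 px.
The frame scales by 618/1020 = 0.6059; 680.00 × 0.6059 ≈ 412.00 px.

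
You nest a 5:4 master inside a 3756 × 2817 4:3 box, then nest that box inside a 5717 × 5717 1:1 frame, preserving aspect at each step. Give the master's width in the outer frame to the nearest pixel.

5:4 in 3756×2817: fills the height, so the master is 3521.25 × 2817.00.
The 4:3 canvas is width-limited in 5717×5717, giving 5717.00 × 4287.75; scale factor 1.5221.
So the master's width is 3521.25 × 1.5221 ≈ 5359.69.

5360 px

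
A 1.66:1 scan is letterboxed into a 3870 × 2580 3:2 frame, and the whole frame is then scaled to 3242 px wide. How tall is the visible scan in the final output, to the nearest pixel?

1953 px

Fitted into 3870×2580, the scan spans the width; its height is 3870 / 1.660 ≈ 2331.33 px.
The frame scales by 3242/3870 = 0.8377; 2331.33 × 0.8377 ≈ 1953.01 px.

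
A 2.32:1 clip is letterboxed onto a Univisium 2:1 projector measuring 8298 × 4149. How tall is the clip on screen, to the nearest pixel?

2.32:1 is wider than Univisium 2:1, so it spans the full width.
That makes the image 3576.72 px tall (8298 / 2.320).

3577 px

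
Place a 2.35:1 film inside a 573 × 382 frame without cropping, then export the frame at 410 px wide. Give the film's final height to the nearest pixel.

In the 573×382 frame the film fills the width: height = 573 / 2.350 ≈ 243.83 px.
Resizing to 410 px wide multiplies everything by 0.7155: 243.83 → 174.47 px.

174 px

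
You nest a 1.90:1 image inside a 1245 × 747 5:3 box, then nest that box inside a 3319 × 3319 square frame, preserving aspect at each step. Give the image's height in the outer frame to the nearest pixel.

1747 px

First fit — 1.90:1 into 1245×747 spans the width: 1245.00 × 655.26.
The 5:3 canvas is width-limited in 3319×3319, giving 3319.00 × 1991.40; scale factor 2.6659.
Applying the same ×2.6659: 655.26 → 1746.84.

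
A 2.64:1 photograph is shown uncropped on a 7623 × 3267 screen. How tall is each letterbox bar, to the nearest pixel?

Since 2.640 > 2.333, the photograph is width-limited.
The photograph is 7623 / 2.640 ≈ 2887.50 px tall.
Leftover height: 3267 − 2887.50 = 379.50 px → 189.75 each side.

190 px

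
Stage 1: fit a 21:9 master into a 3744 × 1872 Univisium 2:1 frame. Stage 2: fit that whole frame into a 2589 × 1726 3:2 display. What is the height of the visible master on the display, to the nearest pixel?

First fit — 21:9 into 3744×1872 spans the width: 3744.00 × 1604.57.
The Univisium 2:1 canvas is width-limited in 2589×1726, giving 2589.00 × 1294.50; scale factor 0.6915.
So the master's height is 1604.57 × 0.6915 ≈ 1109.57.

1110 px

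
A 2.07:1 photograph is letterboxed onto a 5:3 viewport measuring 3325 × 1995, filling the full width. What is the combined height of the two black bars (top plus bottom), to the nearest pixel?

389 px

That makes the image 1606.28 px tall (3325 / 2.070).
Leftover height: 1995 − 1606.28 = 388.72 px.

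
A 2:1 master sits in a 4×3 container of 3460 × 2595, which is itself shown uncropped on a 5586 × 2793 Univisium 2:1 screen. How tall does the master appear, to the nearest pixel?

1862 px

First fit — 2:1 into 3460×2595 spans the width: 3460.00 × 1730.00.
The 4×3 canvas is height-limited in 5586×2793, giving 3724.00 × 2793.00; scale factor 1.0763.
Applying the same ×1.0763: 1730.00 → 1862.00.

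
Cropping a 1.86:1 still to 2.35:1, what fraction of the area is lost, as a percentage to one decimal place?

20.9%

Going from 1.86:1 to 2.35:1 means cutting height while keeping width.
Area ratio = (1.860)/(2.350) = 79.15%; the remaining 20.85% is cropped out.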